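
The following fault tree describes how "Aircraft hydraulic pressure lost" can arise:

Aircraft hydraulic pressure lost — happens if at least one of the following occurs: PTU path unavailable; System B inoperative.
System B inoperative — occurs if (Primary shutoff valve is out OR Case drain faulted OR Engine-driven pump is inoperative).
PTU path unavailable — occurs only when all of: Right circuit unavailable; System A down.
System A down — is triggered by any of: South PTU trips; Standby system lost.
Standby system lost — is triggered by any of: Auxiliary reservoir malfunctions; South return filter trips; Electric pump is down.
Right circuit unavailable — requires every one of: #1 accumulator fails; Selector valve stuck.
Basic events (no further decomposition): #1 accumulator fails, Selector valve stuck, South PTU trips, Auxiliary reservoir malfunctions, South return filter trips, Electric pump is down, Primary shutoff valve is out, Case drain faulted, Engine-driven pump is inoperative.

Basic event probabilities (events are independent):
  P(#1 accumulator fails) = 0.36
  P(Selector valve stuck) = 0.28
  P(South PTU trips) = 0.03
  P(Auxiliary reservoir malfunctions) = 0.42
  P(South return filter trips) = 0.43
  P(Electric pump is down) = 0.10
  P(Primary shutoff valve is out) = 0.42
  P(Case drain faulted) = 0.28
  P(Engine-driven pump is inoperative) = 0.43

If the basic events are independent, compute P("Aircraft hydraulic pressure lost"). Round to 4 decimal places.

P(Right circuit unavailable) [AND] = 0.36 × 0.28 = 0.100800
P(Standby system lost) [OR] = 1 − (1−0.42) × (1−0.43) × (1−0.10) = 0.702460
P(System A down) [OR] = 1 − (1−0.03) × (1−0.702460) = 0.711386
P(PTU path unavailable) [AND] = 0.100800 × 0.711386 = 0.071708
P(System B inoperative) [OR] = 1 − (1−0.42) × (1−0.28) × (1−0.43) = 0.761968
P(Aircraft hydraulic pressure lost) [OR] = 1 − (1−0.071708) × (1−0.761968) = 0.779037
Rounded to 4 decimal places: P(Aircraft hydraulic pressure lost) ≈ 0.7790.

0.7790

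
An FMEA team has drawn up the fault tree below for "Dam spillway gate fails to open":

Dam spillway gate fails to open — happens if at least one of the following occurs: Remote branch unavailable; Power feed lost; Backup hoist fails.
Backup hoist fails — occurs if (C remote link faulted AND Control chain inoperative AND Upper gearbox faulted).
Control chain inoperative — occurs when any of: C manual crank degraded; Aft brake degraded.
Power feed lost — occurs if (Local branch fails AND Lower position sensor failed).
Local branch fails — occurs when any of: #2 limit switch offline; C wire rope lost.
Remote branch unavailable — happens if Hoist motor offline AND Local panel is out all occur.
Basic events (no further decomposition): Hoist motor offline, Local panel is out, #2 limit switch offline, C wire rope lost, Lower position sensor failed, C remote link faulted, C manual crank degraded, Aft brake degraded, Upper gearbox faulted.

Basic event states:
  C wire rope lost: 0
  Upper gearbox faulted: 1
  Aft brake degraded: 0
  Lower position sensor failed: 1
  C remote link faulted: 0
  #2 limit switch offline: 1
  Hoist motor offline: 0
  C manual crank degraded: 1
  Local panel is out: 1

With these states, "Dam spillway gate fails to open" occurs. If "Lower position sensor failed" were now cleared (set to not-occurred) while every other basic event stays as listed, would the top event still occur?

Counterfactual: set "Lower position sensor failed" to not occurred.
Remote branch unavailable [AND]: Hoist motor offline=not, Local panel is out=occurs → not all inputs occur → does not occur.
Local branch fails [OR]: #2 limit switch offline=occurs, C wire rope lost=not → at least one input occurs → occurs.
Power feed lost [AND]: Local branch fails=occurs, Lower position sensor failed=not → not all inputs occur → does not occur.
Control chain inoperative [OR]: C manual crank degraded=occurs, Aft brake degraded=not → at least one input occurs → occurs.
Backup hoist fails [AND]: C remote link faulted=not, Control chain inoperative=occurs, Upper gearbox faulted=occurs → not all inputs occur → does not occur.
Dam spillway gate fails to open [OR]: Remote branch unavailable=not, Power feed lost=not, Backup hoist fails=not → no input occurs → does not occur.

No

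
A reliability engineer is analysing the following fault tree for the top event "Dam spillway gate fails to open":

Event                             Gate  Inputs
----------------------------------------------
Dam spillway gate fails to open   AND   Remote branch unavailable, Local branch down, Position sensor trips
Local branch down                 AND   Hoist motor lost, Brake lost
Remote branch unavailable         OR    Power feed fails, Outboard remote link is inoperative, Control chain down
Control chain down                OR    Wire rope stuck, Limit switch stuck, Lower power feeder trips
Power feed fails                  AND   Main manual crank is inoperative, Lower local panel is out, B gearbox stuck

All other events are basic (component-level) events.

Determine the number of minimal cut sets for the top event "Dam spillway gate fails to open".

5

Power feed fails [AND]: one cut set from each child combined → 1 × 1 × 1 = 1 cut set(s).
Control chain down [OR]: union of children's cut sets → 3 cut set(s).
Remote branch unavailable [OR]: union of children's cut sets → 5 cut set(s).
Local branch down [AND]: one cut set from each child combined → 1 × 1 = 1 cut set(s).
Dam spillway gate fails to open [AND]: one cut set from each child combined → 5 × 1 × 1 = 5 cut set(s).
Minimal cut sets: {B gearbox stuck, Brake lost, Hoist motor lost, Lower local panel is out, Main manual crank is inoperative, Position sensor trips}; {Brake lost, Hoist motor lost, Outboard remote link is inoperative, Position sensor trips}; {Brake lost, Hoist motor lost, Position sensor trips, Wire rope stuck}; {Brake lost, Hoist motor lost, Limit switch stuck, Position sensor trips}; {Brake lost, Hoist motor lost, Lower power feeder trips, Position sensor trips}.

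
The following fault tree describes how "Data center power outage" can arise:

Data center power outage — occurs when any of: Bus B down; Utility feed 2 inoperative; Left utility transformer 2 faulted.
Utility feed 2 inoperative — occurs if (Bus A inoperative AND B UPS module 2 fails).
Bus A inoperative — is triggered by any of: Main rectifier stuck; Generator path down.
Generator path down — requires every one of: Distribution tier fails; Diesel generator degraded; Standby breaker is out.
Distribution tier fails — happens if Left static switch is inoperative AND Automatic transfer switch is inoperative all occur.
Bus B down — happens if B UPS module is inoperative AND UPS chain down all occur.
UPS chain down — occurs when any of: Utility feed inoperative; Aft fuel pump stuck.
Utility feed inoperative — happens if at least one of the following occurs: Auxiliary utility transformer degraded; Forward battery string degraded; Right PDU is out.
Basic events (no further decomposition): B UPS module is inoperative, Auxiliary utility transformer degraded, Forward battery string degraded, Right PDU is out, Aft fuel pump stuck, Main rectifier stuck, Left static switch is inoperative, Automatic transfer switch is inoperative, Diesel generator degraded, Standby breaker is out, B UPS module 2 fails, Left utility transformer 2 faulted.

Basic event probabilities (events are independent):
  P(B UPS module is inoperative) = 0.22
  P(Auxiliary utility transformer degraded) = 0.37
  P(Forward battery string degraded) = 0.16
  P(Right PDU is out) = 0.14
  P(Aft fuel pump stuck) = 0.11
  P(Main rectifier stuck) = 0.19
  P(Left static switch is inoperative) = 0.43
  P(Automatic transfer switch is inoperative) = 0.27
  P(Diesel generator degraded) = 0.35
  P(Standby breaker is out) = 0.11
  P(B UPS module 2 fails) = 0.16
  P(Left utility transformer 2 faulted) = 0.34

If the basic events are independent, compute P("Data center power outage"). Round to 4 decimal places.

P(Utility feed inoperative) [OR] = 1 − (1−0.37) × (1−0.16) × (1−0.14) = 0.544888
P(UPS chain down) [OR] = 1 − (1−0.544888) × (1−0.11) = 0.594950
P(Bus B down) [AND] = 0.22 × 0.594950 = 0.130889
P(Distribution tier fails) [AND] = 0.43 × 0.27 = 0.116100
P(Generator path down) [AND] = 0.116100 × 0.35 × 0.11 = 0.004470
P(Bus A inoperative) [OR] = 1 − (1−0.19) × (1−0.004470) = 0.193621
P(Utility feed 2 inoperative) [AND] = 0.193621 × 0.16 = 0.030979
P(Data center power outage) [OR] = 1 − (1−0.130889) × (1−0.030979) × (1−0.34) = 0.444157
Rounded to 4 decimal places: P(Data center power outage) ≈ 0.4442.

0.4442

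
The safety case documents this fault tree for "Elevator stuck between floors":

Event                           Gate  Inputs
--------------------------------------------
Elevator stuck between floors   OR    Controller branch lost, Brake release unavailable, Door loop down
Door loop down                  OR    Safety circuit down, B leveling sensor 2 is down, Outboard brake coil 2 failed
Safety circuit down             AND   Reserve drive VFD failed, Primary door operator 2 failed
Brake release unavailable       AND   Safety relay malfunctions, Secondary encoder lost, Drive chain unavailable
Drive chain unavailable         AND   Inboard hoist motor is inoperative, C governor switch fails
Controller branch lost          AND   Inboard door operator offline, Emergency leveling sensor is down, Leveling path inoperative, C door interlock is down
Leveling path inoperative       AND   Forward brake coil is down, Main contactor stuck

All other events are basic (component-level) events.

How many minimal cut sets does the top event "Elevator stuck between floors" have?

Leveling path inoperative [AND]: one cut set from each child combined → 1 × 1 = 1 cut set(s).
Controller branch lost [AND]: one cut set from each child combined → 1 × 1 × 1 × 1 = 1 cut set(s).
Drive chain unavailable [AND]: one cut set from each child combined → 1 × 1 = 1 cut set(s).
Brake release unavailable [AND]: one cut set from each child combined → 1 × 1 × 1 = 1 cut set(s).
Safety circuit down [AND]: one cut set from each child combined → 1 × 1 = 1 cut set(s).
Door loop down [OR]: union of children's cut sets → 3 cut set(s).
Elevator stuck between floors [OR]: union of children's cut sets → 5 cut set(s).
Minimal cut sets: {C door interlock is down, Emergency leveling sensor is down, Forward brake coil is down, Inboard door operator offline, Main contactor stuck}; {C governor switch fails, Inboard hoist motor is inoperative, Safety relay malfunctions, Secondary encoder lost}; {Primary door operator 2 failed, Reserve drive VFD failed}; {B leveling sensor 2 is down}; {Outboard brake coil 2 failed}.

5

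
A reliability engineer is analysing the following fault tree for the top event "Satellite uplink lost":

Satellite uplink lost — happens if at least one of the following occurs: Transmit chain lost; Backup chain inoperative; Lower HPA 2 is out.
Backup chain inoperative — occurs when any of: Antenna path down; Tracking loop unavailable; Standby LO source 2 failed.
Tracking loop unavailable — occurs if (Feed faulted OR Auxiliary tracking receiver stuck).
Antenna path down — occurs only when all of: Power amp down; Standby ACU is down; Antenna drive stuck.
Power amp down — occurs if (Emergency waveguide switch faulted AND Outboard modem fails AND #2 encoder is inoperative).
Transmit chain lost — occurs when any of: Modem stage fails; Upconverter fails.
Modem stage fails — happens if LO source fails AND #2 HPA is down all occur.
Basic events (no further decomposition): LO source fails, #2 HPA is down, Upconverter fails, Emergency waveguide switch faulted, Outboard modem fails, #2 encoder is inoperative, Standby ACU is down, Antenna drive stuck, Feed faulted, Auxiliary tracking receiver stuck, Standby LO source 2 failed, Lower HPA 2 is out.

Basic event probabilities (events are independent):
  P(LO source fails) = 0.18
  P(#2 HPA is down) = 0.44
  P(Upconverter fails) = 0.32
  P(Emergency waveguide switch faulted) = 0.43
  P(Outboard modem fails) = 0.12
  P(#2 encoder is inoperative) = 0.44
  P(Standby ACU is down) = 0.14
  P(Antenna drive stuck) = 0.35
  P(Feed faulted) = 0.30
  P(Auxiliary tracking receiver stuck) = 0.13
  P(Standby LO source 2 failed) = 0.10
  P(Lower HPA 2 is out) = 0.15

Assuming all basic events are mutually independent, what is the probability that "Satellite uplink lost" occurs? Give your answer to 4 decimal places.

0.7086

P(Modem stage fails) [AND] = 0.18 × 0.44 = 0.079200
P(Transmit chain lost) [OR] = 1 − (1−0.079200) × (1−0.32) = 0.373856
P(Power amp down) [AND] = 0.43 × 0.12 × 0.44 = 0.022704
P(Antenna path down) [AND] = 0.022704 × 0.14 × 0.35 = 0.001112
P(Tracking loop unavailable) [OR] = 1 − (1−0.30) × (1−0.13) = 0.391000
P(Backup chain inoperative) [OR] = 1 − (1−0.001112) × (1−0.391000) × (1−0.10) = 0.452509
P(Satellite uplink lost) [OR] = 1 − (1−0.373856) × (1−0.452509) × (1−0.15) = 0.708613
Rounded to 4 decimal places: P(Satellite uplink lost) ≈ 0.7086.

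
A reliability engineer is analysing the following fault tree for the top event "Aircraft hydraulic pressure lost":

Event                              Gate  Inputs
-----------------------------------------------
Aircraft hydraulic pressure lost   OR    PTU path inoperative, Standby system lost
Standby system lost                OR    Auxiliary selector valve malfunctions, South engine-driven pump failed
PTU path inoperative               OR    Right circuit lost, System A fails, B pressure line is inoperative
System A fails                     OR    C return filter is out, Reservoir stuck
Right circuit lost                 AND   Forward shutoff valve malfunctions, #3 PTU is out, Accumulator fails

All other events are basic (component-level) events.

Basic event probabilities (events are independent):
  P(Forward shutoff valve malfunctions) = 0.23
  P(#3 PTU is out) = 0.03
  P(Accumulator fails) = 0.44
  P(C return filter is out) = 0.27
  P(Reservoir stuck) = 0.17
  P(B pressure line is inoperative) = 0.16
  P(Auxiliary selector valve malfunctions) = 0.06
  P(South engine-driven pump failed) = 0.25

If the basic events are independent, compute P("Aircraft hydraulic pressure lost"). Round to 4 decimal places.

0.6423

P(Right circuit lost) [AND] = 0.23 × 0.03 × 0.44 = 0.003036
P(System A fails) [OR] = 1 − (1−0.27) × (1−0.17) = 0.394100
P(PTU path inoperative) [OR] = 1 − (1−0.003036) × (1−0.394100) × (1−0.16) = 0.492589
P(Standby system lost) [OR] = 1 − (1−0.06) × (1−0.25) = 0.295000
P(Aircraft hydraulic pressure lost) [OR] = 1 − (1−0.492589) × (1−0.295000) = 0.642275
Rounded to 4 decimal places: P(Aircraft hydraulic pressure lost) ≈ 0.6423.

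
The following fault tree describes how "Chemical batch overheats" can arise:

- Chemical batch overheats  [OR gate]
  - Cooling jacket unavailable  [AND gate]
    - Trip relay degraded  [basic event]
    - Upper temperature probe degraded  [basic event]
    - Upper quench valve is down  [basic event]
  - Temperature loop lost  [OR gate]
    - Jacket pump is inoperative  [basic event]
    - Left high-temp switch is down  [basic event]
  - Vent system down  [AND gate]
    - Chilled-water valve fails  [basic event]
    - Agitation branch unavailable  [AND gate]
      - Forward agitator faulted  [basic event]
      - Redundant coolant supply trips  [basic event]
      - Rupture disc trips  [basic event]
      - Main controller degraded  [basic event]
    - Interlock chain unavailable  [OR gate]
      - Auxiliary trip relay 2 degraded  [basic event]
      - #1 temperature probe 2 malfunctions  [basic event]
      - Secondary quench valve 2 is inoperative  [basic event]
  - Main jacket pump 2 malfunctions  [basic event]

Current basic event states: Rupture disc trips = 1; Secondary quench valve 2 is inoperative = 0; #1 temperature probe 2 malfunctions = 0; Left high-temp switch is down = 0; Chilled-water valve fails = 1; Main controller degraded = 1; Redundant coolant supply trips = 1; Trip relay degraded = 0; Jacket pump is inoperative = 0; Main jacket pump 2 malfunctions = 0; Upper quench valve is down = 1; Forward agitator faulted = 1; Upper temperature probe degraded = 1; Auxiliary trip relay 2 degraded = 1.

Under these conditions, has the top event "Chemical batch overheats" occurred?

Cooling jacket unavailable [AND]: Trip relay degraded=not, Upper temperature probe degraded=occurs, Upper quench valve is down=occurs → not all inputs occur → does not occur.
Temperature loop lost [OR]: Jacket pump is inoperative=not, Left high-temp switch is down=not → no input occurs → does not occur.
Agitation branch unavailable [AND]: Forward agitator faulted=occurs, Redundant coolant supply trips=occurs, Rupture disc trips=occurs, Main controller degraded=occurs → all inputs occur → occurs.
Interlock chain unavailable [OR]: Auxiliary trip relay 2 degraded=occurs, #1 temperature probe 2 malfunctions=not, Secondary quench valve 2 is inoperative=not → at least one input occurs → occurs.
Vent system down [AND]: Chilled-water valve fails=occurs, Agitation branch unavailable=occurs, Interlock chain unavailable=occurs → all inputs occur → occurs.
Chemical batch overheats [OR]: Cooling jacket unavailable=not, Temperature loop lost=not, Vent system down=occurs, Main jacket pump 2 malfunctions=not → at least one input occurs → occurs.

Yes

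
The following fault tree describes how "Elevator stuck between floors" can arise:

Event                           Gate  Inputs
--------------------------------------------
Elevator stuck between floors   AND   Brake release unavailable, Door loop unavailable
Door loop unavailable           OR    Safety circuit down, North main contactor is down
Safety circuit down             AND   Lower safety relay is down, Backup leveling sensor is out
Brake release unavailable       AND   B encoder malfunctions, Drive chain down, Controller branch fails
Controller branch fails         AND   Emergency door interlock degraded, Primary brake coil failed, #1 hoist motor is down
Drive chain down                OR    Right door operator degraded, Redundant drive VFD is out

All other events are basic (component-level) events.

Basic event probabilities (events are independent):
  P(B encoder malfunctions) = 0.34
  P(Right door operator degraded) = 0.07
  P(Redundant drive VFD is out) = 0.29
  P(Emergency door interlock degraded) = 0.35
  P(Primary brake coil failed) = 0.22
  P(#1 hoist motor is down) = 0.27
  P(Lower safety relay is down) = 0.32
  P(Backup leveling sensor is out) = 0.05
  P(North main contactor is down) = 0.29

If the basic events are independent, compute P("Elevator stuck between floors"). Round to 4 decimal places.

0.0007

P(Drive chain down) [OR] = 1 − (1−0.07) × (1−0.29) = 0.339700
P(Controller branch fails) [AND] = 0.35 × 0.22 × 0.27 = 0.020790
P(Brake release unavailable) [AND] = 0.34 × 0.339700 × 0.020790 = 0.002401
P(Safety circuit down) [AND] = 0.32 × 0.05 = 0.016000
P(Door loop unavailable) [OR] = 1 − (1−0.016000) × (1−0.29) = 0.301360
P(Elevator stuck between floors) [AND] = 0.002401 × 0.301360 = 0.000724
Rounded to 4 decimal places: P(Elevator stuck between floors) ≈ 0.0007.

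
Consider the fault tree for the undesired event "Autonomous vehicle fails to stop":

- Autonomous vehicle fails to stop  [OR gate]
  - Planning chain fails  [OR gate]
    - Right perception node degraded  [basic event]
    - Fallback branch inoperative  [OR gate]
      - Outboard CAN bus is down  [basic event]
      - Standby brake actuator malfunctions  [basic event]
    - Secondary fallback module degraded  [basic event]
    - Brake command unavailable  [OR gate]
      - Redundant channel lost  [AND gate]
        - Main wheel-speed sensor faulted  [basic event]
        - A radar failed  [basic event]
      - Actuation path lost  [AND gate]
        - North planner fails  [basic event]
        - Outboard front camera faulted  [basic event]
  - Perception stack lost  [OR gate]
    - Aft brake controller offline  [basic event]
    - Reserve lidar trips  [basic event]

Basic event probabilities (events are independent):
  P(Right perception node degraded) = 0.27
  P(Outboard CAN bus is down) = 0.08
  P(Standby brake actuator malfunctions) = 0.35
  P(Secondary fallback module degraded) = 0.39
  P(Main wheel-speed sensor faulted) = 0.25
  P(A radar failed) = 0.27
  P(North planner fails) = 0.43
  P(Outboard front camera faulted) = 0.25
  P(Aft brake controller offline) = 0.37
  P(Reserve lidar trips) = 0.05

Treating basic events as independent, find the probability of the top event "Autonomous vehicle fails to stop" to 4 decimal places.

0.8674

P(Fallback branch inoperative) [OR] = 1 − (1−0.08) × (1−0.35) = 0.402000
P(Redundant channel lost) [AND] = 0.25 × 0.27 = 0.067500
P(Actuation path lost) [AND] = 0.43 × 0.25 = 0.107500
P(Brake command unavailable) [OR] = 1 − (1−0.067500) × (1−0.107500) = 0.167744
P(Planning chain fails) [OR] = 1 − (1−0.27) × (1−0.402000) × (1−0.39) × (1−0.167744) = 0.778379
P(Perception stack lost) [OR] = 1 − (1−0.37) × (1−0.05) = 0.401500
P(Autonomous vehicle fails to stop) [OR] = 1 − (1−0.778379) × (1−0.401500) = 0.867360
Rounded to 4 decimal places: P(Autonomous vehicle fails to stop) ≈ 0.8674.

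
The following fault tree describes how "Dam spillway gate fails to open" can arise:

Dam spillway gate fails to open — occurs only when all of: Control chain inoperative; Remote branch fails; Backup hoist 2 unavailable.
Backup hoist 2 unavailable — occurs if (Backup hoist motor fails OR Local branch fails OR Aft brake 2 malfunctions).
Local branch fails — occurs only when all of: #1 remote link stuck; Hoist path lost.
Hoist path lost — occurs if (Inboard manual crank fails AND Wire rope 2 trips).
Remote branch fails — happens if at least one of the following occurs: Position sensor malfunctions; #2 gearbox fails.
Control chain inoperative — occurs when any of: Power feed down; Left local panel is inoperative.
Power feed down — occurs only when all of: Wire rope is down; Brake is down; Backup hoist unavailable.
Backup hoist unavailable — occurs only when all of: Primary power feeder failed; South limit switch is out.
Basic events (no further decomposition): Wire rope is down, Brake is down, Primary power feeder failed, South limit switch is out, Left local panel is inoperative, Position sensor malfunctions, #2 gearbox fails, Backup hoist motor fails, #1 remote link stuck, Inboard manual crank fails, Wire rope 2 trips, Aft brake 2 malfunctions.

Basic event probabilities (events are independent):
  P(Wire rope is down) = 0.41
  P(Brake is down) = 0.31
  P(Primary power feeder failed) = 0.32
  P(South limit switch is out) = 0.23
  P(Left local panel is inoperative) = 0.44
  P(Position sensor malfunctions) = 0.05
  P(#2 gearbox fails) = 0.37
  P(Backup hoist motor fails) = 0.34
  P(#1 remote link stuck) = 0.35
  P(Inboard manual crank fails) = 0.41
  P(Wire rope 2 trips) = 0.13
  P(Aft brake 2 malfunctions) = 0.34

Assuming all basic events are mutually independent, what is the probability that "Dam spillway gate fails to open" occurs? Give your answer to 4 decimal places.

P(Backup hoist unavailable) [AND] = 0.32 × 0.23 = 0.073600
P(Power feed down) [AND] = 0.41 × 0.31 × 0.073600 = 0.009355
P(Control chain inoperative) [OR] = 1 − (1−0.009355) × (1−0.44) = 0.445239
P(Remote branch fails) [OR] = 1 − (1−0.05) × (1−0.37) = 0.401500
P(Hoist path lost) [AND] = 0.41 × 0.13 = 0.053300
P(Local branch fails) [AND] = 0.35 × 0.053300 = 0.018655
P(Backup hoist 2 unavailable) [OR] = 1 − (1−0.34) × (1−0.018655) × (1−0.34) = 0.572526
P(Dam spillway gate fails to open) [AND] = 0.445239 × 0.401500 × 0.572526 = 0.102347
Rounded to 4 decimal places: P(Dam spillway gate fails to open) ≈ 0.1023.

0.1023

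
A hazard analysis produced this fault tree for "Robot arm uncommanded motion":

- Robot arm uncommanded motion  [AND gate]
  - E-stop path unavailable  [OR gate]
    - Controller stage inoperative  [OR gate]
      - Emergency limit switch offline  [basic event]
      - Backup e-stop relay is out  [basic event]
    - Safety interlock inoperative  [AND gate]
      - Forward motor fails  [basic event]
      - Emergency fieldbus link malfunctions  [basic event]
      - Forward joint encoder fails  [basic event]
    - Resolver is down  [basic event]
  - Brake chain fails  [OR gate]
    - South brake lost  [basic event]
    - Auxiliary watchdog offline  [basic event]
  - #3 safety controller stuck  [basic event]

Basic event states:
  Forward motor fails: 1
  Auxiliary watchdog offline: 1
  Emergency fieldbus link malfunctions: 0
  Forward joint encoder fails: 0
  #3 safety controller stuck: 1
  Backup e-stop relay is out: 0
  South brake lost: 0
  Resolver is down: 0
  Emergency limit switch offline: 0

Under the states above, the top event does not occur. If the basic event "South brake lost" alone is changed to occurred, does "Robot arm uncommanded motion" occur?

No

Counterfactual: set "South brake lost" to occurred.
Controller stage inoperative [OR]: Emergency limit switch offline=not, Backup e-stop relay is out=not → no input occurs → does not occur.
Safety interlock inoperative [AND]: Forward motor fails=occurs, Emergency fieldbus link malfunctions=not, Forward joint encoder fails=not → not all inputs occur → does not occur.
E-stop path unavailable [OR]: Controller stage inoperative=not, Safety interlock inoperative=not, Resolver is down=not → no input occurs → does not occur.
Brake chain fails [OR]: South brake lost=occurs, Auxiliary watchdog offline=occurs → at least one input occurs → occurs.
Robot arm uncommanded motion [AND]: E-stop path unavailable=not, Brake chain fails=occurs, #3 safety controller stuck=occurs → not all inputs occur → does not occur.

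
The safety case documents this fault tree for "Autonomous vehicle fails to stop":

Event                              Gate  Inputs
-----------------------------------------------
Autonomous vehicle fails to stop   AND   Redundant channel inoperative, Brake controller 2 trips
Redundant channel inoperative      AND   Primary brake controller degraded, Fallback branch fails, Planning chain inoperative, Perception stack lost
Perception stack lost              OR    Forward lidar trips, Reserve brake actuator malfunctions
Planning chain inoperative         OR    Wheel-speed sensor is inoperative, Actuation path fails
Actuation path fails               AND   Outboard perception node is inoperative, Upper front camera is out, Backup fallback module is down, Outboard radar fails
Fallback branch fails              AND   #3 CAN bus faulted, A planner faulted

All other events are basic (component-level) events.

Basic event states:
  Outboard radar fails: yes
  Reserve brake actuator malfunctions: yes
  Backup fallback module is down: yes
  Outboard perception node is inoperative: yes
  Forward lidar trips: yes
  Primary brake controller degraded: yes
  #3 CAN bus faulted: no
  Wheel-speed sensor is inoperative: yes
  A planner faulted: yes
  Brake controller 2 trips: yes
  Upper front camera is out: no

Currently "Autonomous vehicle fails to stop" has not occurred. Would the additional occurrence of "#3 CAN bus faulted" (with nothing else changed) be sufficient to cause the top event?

Yes

Counterfactual: set "#3 CAN bus faulted" to occurred.
Fallback branch fails [AND]: #3 CAN bus faulted=occurs, A planner faulted=occurs → all inputs occur → occurs.
Actuation path fails [AND]: Outboard perception node is inoperative=occurs, Upper front camera is out=not, Backup fallback module is down=occurs, Outboard radar fails=occurs → not all inputs occur → does not occur.
Planning chain inoperative [OR]: Wheel-speed sensor is inoperative=occurs, Actuation path fails=not → at least one input occurs → occurs.
Perception stack lost [OR]: Forward lidar trips=occurs, Reserve brake actuator malfunctions=occurs → at least one input occurs → occurs.
Redundant channel inoperative [AND]: Primary brake controller degraded=occurs, Fallback branch fails=occurs, Planning chain inoperative=occurs, Perception stack lost=occurs → all inputs occur → occurs.
Autonomous vehicle fails to stop [AND]: Redundant channel inoperative=occurs, Brake controller 2 trips=occurs → all inputs occur → occurs.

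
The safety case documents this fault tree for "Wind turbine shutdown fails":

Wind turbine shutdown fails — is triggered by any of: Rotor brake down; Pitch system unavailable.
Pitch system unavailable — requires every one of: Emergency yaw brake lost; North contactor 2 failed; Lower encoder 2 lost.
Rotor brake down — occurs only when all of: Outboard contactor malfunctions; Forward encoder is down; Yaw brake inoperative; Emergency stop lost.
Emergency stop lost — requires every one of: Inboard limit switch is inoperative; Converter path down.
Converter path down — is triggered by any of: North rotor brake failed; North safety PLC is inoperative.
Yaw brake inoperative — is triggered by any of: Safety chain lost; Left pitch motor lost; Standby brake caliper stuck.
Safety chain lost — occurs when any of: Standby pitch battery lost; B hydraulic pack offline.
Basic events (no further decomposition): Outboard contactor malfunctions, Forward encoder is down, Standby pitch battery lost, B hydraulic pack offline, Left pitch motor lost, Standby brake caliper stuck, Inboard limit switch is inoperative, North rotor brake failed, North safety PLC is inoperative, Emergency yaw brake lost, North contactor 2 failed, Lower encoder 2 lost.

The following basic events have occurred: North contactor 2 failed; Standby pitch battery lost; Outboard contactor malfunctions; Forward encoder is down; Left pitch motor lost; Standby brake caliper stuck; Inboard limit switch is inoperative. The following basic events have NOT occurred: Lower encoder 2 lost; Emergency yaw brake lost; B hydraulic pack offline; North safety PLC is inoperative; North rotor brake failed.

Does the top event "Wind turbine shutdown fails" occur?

No

Safety chain lost [OR]: Standby pitch battery lost=occurs, B hydraulic pack offline=not → at least one input occurs → occurs.
Yaw brake inoperative [OR]: Safety chain lost=occurs, Left pitch motor lost=occurs, Standby brake caliper stuck=occurs → at least one input occurs → occurs.
Converter path down [OR]: North rotor brake failed=not, North safety PLC is inoperative=not → no input occurs → does not occur.
Emergency stop lost [AND]: Inboard limit switch is inoperative=occurs, Converter path down=not → not all inputs occur → does not occur.
Rotor brake down [AND]: Outboard contactor malfunctions=occurs, Forward encoder is down=occurs, Yaw brake inoperative=occurs, Emergency stop lost=not → not all inputs occur → does not occur.
Pitch system unavailable [AND]: Emergency yaw brake lost=not, North contactor 2 failed=occurs, Lower encoder 2 lost=not → not all inputs occur → does not occur.
Wind turbine shutdown fails [OR]: Rotor brake down=not, Pitch system unavailable=not → no input occurs → does not occur.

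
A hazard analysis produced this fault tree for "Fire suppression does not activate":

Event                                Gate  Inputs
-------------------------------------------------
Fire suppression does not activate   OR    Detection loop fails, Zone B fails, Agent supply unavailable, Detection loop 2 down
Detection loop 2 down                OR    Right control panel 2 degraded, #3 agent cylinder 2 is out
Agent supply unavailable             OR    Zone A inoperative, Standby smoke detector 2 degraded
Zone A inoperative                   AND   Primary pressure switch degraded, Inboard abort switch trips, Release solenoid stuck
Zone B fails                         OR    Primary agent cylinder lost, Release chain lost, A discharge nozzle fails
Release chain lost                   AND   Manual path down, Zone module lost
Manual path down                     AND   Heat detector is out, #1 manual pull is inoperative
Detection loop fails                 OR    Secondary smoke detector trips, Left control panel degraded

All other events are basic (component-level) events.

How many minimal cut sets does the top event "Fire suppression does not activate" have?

9

Detection loop fails [OR]: union of children's cut sets → 2 cut set(s).
Manual path down [AND]: one cut set from each child combined → 1 × 1 = 1 cut set(s).
Release chain lost [AND]: one cut set from each child combined → 1 × 1 = 1 cut set(s).
Zone B fails [OR]: union of children's cut sets → 3 cut set(s).
Zone A inoperative [AND]: one cut set from each child combined → 1 × 1 × 1 = 1 cut set(s).
Agent supply unavailable [OR]: union of children's cut sets → 2 cut set(s).
Detection loop 2 down [OR]: union of children's cut sets → 2 cut set(s).
Fire suppression does not activate [OR]: union of children's cut sets → 9 cut set(s).
Minimal cut sets: {Secondary smoke detector trips}; {Left control panel degraded}; {Primary agent cylinder lost}; {#1 manual pull is inoperative, Heat detector is out, Zone module lost}; {A discharge nozzle fails}; {Inboard abort switch trips, Primary pressure switch degraded, Release solenoid stuck}; {Standby smoke detector 2 degraded}; {Right control panel 2 degraded}; {#3 agent cylinder 2 is out}.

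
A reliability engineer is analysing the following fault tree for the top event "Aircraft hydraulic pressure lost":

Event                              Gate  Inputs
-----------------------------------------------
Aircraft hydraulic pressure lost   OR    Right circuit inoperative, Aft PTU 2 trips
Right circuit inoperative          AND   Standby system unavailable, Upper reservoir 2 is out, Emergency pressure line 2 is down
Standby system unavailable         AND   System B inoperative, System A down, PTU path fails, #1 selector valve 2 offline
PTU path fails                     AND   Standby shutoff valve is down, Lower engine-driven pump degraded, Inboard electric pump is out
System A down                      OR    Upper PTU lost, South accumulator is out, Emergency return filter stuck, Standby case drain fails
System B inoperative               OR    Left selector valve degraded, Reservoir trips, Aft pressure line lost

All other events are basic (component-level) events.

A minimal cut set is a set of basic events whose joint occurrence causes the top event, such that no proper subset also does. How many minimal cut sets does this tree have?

13

System B inoperative [OR]: union of children's cut sets → 3 cut set(s).
System A down [OR]: union of children's cut sets → 4 cut set(s).
PTU path fails [AND]: one cut set from each child combined → 1 × 1 × 1 = 1 cut set(s).
Standby system unavailable [AND]: one cut set from each child combined → 3 × 4 × 1 × 1 = 12 cut set(s).
Right circuit inoperative [AND]: one cut set from each child combined → 12 × 1 × 1 = 12 cut set(s).
Aircraft hydraulic pressure lost [OR]: union of children's cut sets → 13 cut set(s).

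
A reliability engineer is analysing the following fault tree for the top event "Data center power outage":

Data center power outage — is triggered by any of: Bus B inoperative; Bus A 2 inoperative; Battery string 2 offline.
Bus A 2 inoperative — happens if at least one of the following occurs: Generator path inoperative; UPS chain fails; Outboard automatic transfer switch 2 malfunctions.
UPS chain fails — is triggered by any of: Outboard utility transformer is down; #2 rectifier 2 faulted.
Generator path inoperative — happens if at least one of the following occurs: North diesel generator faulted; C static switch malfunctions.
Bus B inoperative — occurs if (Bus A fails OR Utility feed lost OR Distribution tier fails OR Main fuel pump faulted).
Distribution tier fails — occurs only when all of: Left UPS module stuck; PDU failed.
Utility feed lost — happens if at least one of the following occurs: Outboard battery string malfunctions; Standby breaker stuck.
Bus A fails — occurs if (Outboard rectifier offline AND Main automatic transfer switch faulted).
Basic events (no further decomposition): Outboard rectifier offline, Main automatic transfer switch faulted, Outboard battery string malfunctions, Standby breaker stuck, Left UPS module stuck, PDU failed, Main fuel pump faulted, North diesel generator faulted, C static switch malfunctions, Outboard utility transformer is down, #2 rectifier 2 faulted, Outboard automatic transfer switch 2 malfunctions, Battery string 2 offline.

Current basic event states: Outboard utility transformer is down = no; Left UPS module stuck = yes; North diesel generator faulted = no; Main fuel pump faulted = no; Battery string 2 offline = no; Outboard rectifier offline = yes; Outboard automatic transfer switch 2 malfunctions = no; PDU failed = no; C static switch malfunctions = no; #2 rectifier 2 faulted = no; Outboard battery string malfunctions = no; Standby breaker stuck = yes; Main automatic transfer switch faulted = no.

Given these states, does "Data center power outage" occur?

Yes

Bus A fails [AND]: Outboard rectifier offline=occurs, Main automatic transfer switch faulted=not → not all inputs occur → does not occur.
Utility feed lost [OR]: Outboard battery string malfunctions=not, Standby breaker stuck=occurs → at least one input occurs → occurs.
Distribution tier fails [AND]: Left UPS module stuck=occurs, PDU failed=not → not all inputs occur → does not occur.
Bus B inoperative [OR]: Bus A fails=not, Utility feed lost=occurs, Distribution tier fails=not, Main fuel pump faulted=not → at least one input occurs → occurs.
Generator path inoperative [OR]: North diesel generator faulted=not, C static switch malfunctions=not → no input occurs → does not occur.
UPS chain fails [OR]: Outboard utility transformer is down=not, #2 rectifier 2 faulted=not → no input occurs → does not occur.
Bus A 2 inoperative [OR]: Generator path inoperative=not, UPS chain fails=not, Outboard automatic transfer switch 2 malfunctions=not → no input occurs → does not occur.
Data center power outage [OR]: Bus B inoperative=occurs, Bus A 2 inoperative=not, Battery string 2 offline=not → at least one input occurs → occurs.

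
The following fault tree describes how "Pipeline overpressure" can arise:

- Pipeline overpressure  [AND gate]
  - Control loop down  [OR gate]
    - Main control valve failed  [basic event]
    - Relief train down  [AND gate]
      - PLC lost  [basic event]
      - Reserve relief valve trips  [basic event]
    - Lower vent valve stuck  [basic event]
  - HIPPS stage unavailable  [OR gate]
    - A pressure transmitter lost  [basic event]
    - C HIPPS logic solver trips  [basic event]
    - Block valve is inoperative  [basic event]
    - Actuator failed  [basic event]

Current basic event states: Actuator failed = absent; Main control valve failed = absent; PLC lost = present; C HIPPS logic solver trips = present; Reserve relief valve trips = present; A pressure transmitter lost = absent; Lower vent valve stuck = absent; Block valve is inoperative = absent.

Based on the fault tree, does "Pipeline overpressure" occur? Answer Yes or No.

Relief train down [AND]: PLC lost=occurs, Reserve relief valve trips=occurs → all inputs occur → occurs.
Control loop down [OR]: Main control valve failed=not, Relief train down=occurs, Lower vent valve stuck=not → at least one input occurs → occurs.
HIPPS stage unavailable [OR]: A pressure transmitter lost=not, C HIPPS logic solver trips=occurs, Block valve is inoperative=not, Actuator failed=not → at least one input occurs → occurs.
Pipeline overpressure [AND]: Control loop down=occurs, HIPPS stage unavailable=occurs → all inputs occur → occurs.

Yes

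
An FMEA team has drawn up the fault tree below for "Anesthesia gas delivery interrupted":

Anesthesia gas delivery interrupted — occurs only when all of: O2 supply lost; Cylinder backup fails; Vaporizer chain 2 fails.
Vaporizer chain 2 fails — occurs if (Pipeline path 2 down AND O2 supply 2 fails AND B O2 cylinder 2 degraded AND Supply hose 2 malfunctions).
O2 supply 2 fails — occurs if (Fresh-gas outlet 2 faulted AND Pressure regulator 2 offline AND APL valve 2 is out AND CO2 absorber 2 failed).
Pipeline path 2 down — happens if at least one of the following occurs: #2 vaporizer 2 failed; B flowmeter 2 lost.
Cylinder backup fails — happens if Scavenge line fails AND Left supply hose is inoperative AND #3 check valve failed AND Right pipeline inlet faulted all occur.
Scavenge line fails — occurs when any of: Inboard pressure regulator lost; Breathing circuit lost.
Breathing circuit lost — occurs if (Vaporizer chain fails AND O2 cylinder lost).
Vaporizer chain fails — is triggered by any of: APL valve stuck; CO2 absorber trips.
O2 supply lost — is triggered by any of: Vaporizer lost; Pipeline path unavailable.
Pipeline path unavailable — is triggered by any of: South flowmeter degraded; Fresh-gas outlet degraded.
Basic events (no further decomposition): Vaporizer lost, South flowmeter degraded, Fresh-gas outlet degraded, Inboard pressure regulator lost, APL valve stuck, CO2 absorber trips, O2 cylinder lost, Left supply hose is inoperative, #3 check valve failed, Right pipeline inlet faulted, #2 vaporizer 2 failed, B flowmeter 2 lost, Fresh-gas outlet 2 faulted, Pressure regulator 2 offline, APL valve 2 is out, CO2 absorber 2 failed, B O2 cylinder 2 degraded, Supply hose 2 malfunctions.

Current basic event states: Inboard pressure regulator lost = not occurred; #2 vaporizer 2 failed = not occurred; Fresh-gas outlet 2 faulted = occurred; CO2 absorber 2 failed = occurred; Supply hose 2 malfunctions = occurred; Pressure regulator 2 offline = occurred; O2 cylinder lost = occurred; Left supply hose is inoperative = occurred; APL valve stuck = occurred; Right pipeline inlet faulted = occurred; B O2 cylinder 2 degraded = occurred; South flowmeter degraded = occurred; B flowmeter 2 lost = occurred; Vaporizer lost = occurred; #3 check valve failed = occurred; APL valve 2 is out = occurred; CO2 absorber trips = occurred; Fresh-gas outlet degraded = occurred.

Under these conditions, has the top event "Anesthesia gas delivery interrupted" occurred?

Yes

Pipeline path unavailable [OR]: South flowmeter degraded=occurs, Fresh-gas outlet degraded=occurs → at least one input occurs → occurs.
O2 supply lost [OR]: Vaporizer lost=occurs, Pipeline path unavailable=occurs → at least one input occurs → occurs.
Vaporizer chain fails [OR]: APL valve stuck=occurs, CO2 absorber trips=occurs → at least one input occurs → occurs.
Breathing circuit lost [AND]: Vaporizer chain fails=occurs, O2 cylinder lost=occurs → all inputs occur → occurs.
Scavenge line fails [OR]: Inboard pressure regulator lost=not, Breathing circuit lost=occurs → at least one input occurs → occurs.
Cylinder backup fails [AND]: Scavenge line fails=occurs, Left supply hose is inoperative=occurs, #3 check valve failed=occurs, Right pipeline inlet faulted=occurs → all inputs occur → occurs.
Pipeline path 2 down [OR]: #2 vaporizer 2 failed=not, B flowmeter 2 lost=occurs → at least one input occurs → occurs.
O2 supply 2 fails [AND]: Fresh-gas outlet 2 faulted=occurs, Pressure regulator 2 offline=occurs, APL valve 2 is out=occurs, CO2 absorber 2 failed=occurs → all inputs occur → occurs.
Vaporizer chain 2 fails [AND]: Pipeline path 2 down=occurs, O2 supply 2 fails=occurs, B O2 cylinder 2 degraded=occurs, Supply hose 2 malfunctions=occurs → all inputs occur → occurs.
Anesthesia gas delivery interrupted [AND]: O2 supply lost=occurs, Cylinder backup fails=occurs, Vaporizer chain 2 fails=occurs → all inputs occur → occurs.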